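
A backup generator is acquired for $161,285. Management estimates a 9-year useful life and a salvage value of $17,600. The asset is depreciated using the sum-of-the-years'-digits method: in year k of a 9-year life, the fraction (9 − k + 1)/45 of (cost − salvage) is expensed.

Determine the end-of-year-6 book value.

Depreciable base = $161,285 − $17,600 = $143,685.
Sum of the years' digits = 9+8+7+6+5+4+3+2+1 = 45.
Year 1: $143,685 × 9/45 = $28,737. Book value $132,548.
Year 2: $143,685 × 8/45 = $25,544. Book value $107,004.
Year 3: $143,685 × 7/45 = $22,351. Book value $84,653.
Year 4: $143,685 × 6/45 = $19,158. Book value $65,495.
Year 5: $143,685 × 5/45 = $15,965. Book value $49,530.
Year 6: $143,685 × 4/45 = $12,772. Book value $36,758.

$36,758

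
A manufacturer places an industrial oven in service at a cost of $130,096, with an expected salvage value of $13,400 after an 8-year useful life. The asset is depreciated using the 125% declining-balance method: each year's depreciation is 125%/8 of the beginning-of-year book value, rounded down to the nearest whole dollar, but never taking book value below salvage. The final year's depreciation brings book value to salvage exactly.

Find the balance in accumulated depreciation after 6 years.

$83,153

Depreciable base = $130,096 − $13,400 = $116,696.
Year 1: ⌊$130,096 × 125%/8⌋ = $20,327. Book value $109,769.
Year 2: ⌊$109,769 × 125%/8⌋ = $17,151. Book value $92,618.
Year 3: ⌊$92,618 × 125%/8⌋ = $14,471. Book value $78,147.
Year 4: ⌊$78,147 × 125%/8⌋ = $12,210. Book value $65,937.
Year 5: ⌊$65,937 × 125%/8⌋ = $10,302. Book value $55,635.
Year 6: ⌊$55,635 × 125%/8⌋ = $8,692. Book value $46,943.
Accumulated through year 6 = $130,096 − $46,943 = $83,153.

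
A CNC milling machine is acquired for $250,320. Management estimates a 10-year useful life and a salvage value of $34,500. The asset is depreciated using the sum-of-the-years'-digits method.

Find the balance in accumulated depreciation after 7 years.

Depreciable base = $250,320 − $34,500 = $215,820.
Sum of the years' digits = 10+9+8+7+6+5+4+3+2+1 = 55.
Year 1: $215,820 × 10/55 = $39,240. Book value $211,080.
Year 2: $215,820 × 9/55 = $35,316. Book value $175,764.
Year 3: $215,820 × 8/55 = $31,392. Book value $144,372.
Year 4: $215,820 × 7/55 = $27,468. Book value $116,904.
Year 5: $215,820 × 6/55 = $23,544. Book value $93,360.
Year 6: $215,820 × 5/55 = $19,620. Book value $73,740.
Year 7: $215,820 × 4/55 = $15,696. Book value $58,044.
Accumulated through year 7 = $250,320 − $58,044 = $192,276.

$192,276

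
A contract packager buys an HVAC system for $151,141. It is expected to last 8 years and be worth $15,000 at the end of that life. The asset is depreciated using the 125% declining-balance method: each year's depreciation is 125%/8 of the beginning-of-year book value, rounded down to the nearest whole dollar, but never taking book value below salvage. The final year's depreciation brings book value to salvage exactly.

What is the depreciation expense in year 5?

Depreciable base = $151,141 − $15,000 = $136,141.
Year 1: ⌊$151,141 × 125%/8⌋ = $23,615. Book value $127,526.
Year 2: ⌊$127,526 × 125%/8⌋ = $19,925. Book value $107,601.
Year 3: ⌊$107,601 × 125%/8⌋ = $16,812. Book value $90,789.
Year 4: ⌊$90,789 × 125%/8⌋ = $14,185. Book value $76,604.
Year 5: ⌊$76,604 × 125%/8⌋ = $11,969. Book value $64,635.

$11,969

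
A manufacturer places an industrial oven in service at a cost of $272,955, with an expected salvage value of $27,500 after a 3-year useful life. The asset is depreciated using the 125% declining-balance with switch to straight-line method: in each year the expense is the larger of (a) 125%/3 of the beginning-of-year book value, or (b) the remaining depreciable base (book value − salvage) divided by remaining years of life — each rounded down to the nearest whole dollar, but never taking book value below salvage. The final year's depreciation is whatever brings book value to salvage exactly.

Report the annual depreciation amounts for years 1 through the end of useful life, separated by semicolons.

Depreciable base = $272,955 − $27,500 = $245,455.
Year 1: DB = ⌊$272,955 × 125%/3⌋ = $113,731; SL = ⌊$245,455/3⌋ = $81,818 → take DB $113,731. Book value $159,224.
Year 2: DB = ⌊$159,224 × 125%/3⌋ = $66,343; SL = ⌊$131,724/2⌋ = $65,862 → take DB $66,343. Book value $92,881.
Year 3 (final): $92,881 − $27,500 = $65,381. Book value $27,500.

$113,731; $66,343; $65,381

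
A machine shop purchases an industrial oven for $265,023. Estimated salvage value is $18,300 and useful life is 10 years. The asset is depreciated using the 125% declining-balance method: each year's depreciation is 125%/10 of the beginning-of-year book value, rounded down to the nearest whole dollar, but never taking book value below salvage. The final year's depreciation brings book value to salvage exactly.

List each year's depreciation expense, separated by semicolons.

$33,127; $28,987; $25,363; $22,193; $19,419; $16,991; $14,867; $13,009; $11,383; $61,384

Depreciable base = $265,023 − $18,300 = $246,723.
Year 1: ⌊$265,023 × 125%/10⌋ = $33,127. Book value $231,896.
Year 2: ⌊$231,896 × 125%/10⌋ = $28,987. Book value $202,909.
Year 3: ⌊$202,909 × 125%/10⌋ = $25,363. Book value $177,546.
Year 4: ⌊$177,546 × 125%/10⌋ = $22,193. Book value $155,353.
Year 5: ⌊$155,353 × 125%/10⌋ = $19,419. Book value $135,934.
Year 6: ⌊$135,934 × 125%/10⌋ = $16,991. Book value $118,943.
Year 7: ⌊$118,943 × 125%/10⌋ = $14,867. Book value $104,076.
Year 8: ⌊$104,076 × 125%/10⌋ = $13,009. Book value $91,067.
Year 9: ⌊$91,067 × 125%/10⌋ = $11,383. Book value $79,684.
Year 10 (final): $79,684 − $18,300 = $61,384. Book value $18,300.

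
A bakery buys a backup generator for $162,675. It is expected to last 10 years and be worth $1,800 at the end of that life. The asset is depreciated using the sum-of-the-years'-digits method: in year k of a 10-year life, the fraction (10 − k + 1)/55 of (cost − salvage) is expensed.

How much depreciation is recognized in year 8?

$8,775

Depreciable base = $162,675 − $1,800 = $160,875.
Sum of the years' digits = 10+9+8+7+6+5+4+3+2+1 = 55.
Year 1: $160,875 × 10/55 = $29,250. Book value $133,425.
Year 2: $160,875 × 9/55 = $26,325. Book value $107,100.
Year 3: $160,875 × 8/55 = $23,400. Book value $83,700.
Year 4: $160,875 × 7/55 = $20,475. Book value $63,225.
Year 5: $160,875 × 6/55 = $17,550. Book value $45,675.
Year 6: $160,875 × 5/55 = $14,625. Book value $31,050.
Year 7: $160,875 × 4/55 = $11,700. Book value $19,350.
Year 8: $160,875 × 3/55 = $8,775. Book value $10,575.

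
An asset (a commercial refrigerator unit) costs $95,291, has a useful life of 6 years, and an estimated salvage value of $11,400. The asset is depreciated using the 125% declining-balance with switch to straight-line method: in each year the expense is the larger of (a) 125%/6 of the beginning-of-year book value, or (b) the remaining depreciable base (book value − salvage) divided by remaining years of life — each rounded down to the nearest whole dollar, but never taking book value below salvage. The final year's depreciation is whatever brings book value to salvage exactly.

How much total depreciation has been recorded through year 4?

Depreciable base = $95,291 − $11,400 = $83,891.
Year 1: DB = ⌊$95,291 × 125%/6⌋ = $19,852; SL = ⌊$83,891/6⌋ = $13,981 → take DB $19,852. Book value $75,439.
Year 2: DB = ⌊$75,439 × 125%/6⌋ = $15,716; SL = ⌊$64,039/5⌋ = $12,807 → take DB $15,716. Book value $59,723.
Year 3: DB = ⌊$59,723 × 125%/6⌋ = $12,442; SL = ⌊$48,323/4⌋ = $12,080 → take DB $12,442. Book value $47,281.
Year 4: DB = ⌊$47,281 × 125%/6⌋ = $9,850; SL = ⌊$35,881/3⌋ = $11,960 → take SL $11,960. Book value $35,321.
Accumulated through year 4 = $95,291 − $35,321 = $59,970.

$59,970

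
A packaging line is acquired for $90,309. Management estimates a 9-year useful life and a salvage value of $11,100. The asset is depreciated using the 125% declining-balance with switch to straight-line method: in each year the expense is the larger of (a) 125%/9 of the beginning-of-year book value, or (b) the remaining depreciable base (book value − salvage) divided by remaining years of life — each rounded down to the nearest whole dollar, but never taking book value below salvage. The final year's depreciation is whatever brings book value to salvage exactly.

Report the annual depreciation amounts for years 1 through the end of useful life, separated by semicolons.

$12,542; $10,800; $9,300; $8,009; $7,711; $7,711; $7,712; $7,712; $7,712

Depreciable base = $90,309 − $11,100 = $79,209.
Year 1: DB = ⌊$90,309 × 125%/9⌋ = $12,542; SL = ⌊$79,209/9⌋ = $8,801 → take DB $12,542. Book value $77,767.
Year 2: DB = ⌊$77,767 × 125%/9⌋ = $10,800; SL = ⌊$66,667/8⌋ = $8,333 → take DB $10,800. Book value $66,967.
Year 3: DB = ⌊$66,967 × 125%/9⌋ = $9,300; SL = ⌊$55,867/7⌋ = $7,981 → take DB $9,300. Book value $57,667.
Year 4: DB = ⌊$57,667 × 125%/9⌋ = $8,009; SL = ⌊$46,567/6⌋ = $7,761 → take DB $8,009. Book value $49,658.
Year 5: DB = ⌊$49,658 × 125%/9⌋ = $6,896; SL = ⌊$38,558/5⌋ = $7,711 → take SL $7,711. Book value $41,947.
Year 6: DB = ⌊$41,947 × 125%/9⌋ = $5,825; SL = ⌊$30,847/4⌋ = $7,711 → take SL $7,711. Book value $34,236.
Year 7: DB = ⌊$34,236 × 125%/9⌋ = $4,755; SL = ⌊$23,136/3⌋ = $7,712 → take SL $7,712. Book value $26,524.
Year 8: DB = ⌊$26,524 × 125%/9⌋ = $3,683; SL = ⌊$15,424/2⌋ = $7,712 → take SL $7,712. Book value $18,812.
Year 9 (final): $18,812 − $11,100 = $7,712. Book value $11,100.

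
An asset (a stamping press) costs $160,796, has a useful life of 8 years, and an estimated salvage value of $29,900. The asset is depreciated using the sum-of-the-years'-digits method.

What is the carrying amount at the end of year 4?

$66,260

Depreciable base = $160,796 − $29,900 = $130,896.
Sum of the years' digits = 8+7+6+5+4+3+2+1 = 36.
Year 1: $130,896 × 8/36 = $29,088. Book value $131,708.
Year 2: $130,896 × 7/36 = $25,452. Book value $106,256.
Year 3: $130,896 × 6/36 = $21,816. Book value $84,440.
Year 4: $130,896 × 5/36 = $18,180. Book value $66,260.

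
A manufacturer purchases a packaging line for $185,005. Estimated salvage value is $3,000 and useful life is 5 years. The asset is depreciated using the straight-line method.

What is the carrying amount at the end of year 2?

$112,203

Depreciable base = $185,005 − $3,000 = $182,005.
Annual expense = $182,005 / 5 = $36,401.
End of year 1: book value $148,604.
End of year 2: book value $112,203.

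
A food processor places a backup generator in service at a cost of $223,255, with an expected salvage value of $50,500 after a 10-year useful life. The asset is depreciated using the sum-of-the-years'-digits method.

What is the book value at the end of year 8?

Depreciable base = $223,255 − $50,500 = $172,755.
Sum of the years' digits = 10+9+8+7+6+5+4+3+2+1 = 55.
Year 1: $172,755 × 10/55 = $31,410. Book value $191,845.
Year 2: $172,755 × 9/55 = $28,269. Book value $163,576.
Year 3: $172,755 × 8/55 = $25,128. Book value $138,448.
Year 4: $172,755 × 7/55 = $21,987. Book value $116,461.
Year 5: $172,755 × 6/55 = $18,846. Book value $97,615.
Year 6: $172,755 × 5/55 = $15,705. Book value $81,910.
Year 7: $172,755 × 4/55 = $12,564. Book value $69,346.
Year 8: $172,755 × 3/55 = $9,423. Book value $59,923.

$59,923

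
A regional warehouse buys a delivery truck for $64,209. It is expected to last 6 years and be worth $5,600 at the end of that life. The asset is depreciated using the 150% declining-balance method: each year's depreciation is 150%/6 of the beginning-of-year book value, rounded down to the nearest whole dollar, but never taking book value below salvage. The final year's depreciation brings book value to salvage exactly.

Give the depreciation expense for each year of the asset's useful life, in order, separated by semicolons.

Depreciable base = $64,209 − $5,600 = $58,609.
Year 1: ⌊$64,209 × 150%/6⌋ = $16,052. Book value $48,157.
Year 2: ⌊$48,157 × 150%/6⌋ = $12,039. Book value $36,118.
Year 3: ⌊$36,118 × 150%/6⌋ = $9,029. Book value $27,089.
Year 4: ⌊$27,089 × 150%/6⌋ = $6,772. Book value $20,317.
Year 5: ⌊$20,317 × 150%/6⌋ = $5,079. Book value $15,238.
Year 6 (final): $15,238 − $5,600 = $9,638. Book value $5,600.

$16,052; $12,039; $9,029; $6,772; $5,079; $9,638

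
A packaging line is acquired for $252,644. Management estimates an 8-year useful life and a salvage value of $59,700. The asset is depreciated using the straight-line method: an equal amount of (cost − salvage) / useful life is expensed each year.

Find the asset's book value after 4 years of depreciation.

Depreciable base = $252,644 − $59,700 = $192,944.
Annual expense = $192,944 / 8 = $24,118.
End of year 1: book value $228,526.
End of year 2: book value $204,408.
End of year 3: book value $180,290.
End of year 4: book value $156,172.

$156,172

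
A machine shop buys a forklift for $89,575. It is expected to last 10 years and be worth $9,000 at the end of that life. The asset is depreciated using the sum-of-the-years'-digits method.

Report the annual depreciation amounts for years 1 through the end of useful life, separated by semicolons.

$14,650; $13,185; $11,720; $10,255; $8,790; $7,325; $5,860; $4,395; $2,930; $1,465

Depreciable base = $89,575 − $9,000 = $80,575.
Sum of the years' digits = 10+9+8+7+6+5+4+3+2+1 = 55.
Year 1: $80,575 × 10/55 = $14,650. Book value $74,925.
Year 2: $80,575 × 9/55 = $13,185. Book value $61,740.
Year 3: $80,575 × 8/55 = $11,720. Book value $50,020.
Year 4: $80,575 × 7/55 = $10,255. Book value $39,765.
Year 5: $80,575 × 6/55 = $8,790. Book value $30,975.
Year 6: $80,575 × 5/55 = $7,325. Book value $23,650.
Year 7: $80,575 × 4/55 = $5,860. Book value $17,790.
Year 8: $80,575 × 3/55 = $4,395. Book value $13,395.
Year 9: $80,575 × 2/55 = $2,930. Book value $10,465.
Year 10: $80,575 × 1/55 = $1,465. Book value $9,000.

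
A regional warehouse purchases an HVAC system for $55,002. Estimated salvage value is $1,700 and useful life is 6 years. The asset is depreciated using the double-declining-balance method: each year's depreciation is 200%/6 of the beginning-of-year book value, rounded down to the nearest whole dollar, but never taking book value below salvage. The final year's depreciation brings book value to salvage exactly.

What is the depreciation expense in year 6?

$5,544

Depreciable base = $55,002 − $1,700 = $53,302.
Year 1: ⌊$55,002 × 200%/6⌋ = $18,334. Book value $36,668.
Year 2: ⌊$36,668 × 200%/6⌋ = $12,222. Book value $24,446.
Year 3: ⌊$24,446 × 200%/6⌋ = $8,148. Book value $16,298.
Year 4: ⌊$16,298 × 200%/6⌋ = $5,432. Book value $10,866.
Year 5: ⌊$10,866 × 200%/6⌋ = $3,622. Book value $7,244.
Year 6 (final): $7,244 − $1,700 = $5,544. Book value $1,700.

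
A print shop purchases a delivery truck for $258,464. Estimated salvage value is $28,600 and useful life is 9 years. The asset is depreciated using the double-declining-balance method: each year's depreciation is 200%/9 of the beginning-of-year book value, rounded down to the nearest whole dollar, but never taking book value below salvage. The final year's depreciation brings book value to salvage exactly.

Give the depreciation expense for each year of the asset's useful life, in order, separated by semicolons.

Depreciable base = $258,464 − $28,600 = $229,864.
Year 1: ⌊$258,464 × 200%/9⌋ = $57,436. Book value $201,028.
Year 2: ⌊$201,028 × 200%/9⌋ = $44,672. Book value $156,356.
Year 3: ⌊$156,356 × 200%/9⌋ = $34,745. Book value $121,611.
Year 4: ⌊$121,611 × 200%/9⌋ = $27,024. Book value $94,587.
Year 5: ⌊$94,587 × 200%/9⌋ = $21,019. Book value $73,568.
Year 6: ⌊$73,568 × 200%/9⌋ = $16,348. Book value $57,220.
Year 7: ⌊$57,220 × 200%/9⌋ = $12,715. Book value $44,505.
Year 8: ⌊$44,505 × 200%/9⌋ = $9,890. Book value $34,615.
Year 9 (final): $34,615 − $28,600 = $6,015. Book value $28,600.

$57,436; $44,672; $34,745; $27,024; $21,019; $16,348; $12,715; $9,890; $6,015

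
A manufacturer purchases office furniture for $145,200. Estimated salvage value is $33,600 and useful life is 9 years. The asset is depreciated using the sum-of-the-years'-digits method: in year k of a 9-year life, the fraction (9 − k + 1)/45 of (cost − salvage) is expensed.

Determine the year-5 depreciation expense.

Depreciable base = $145,200 − $33,600 = $111,600.
Sum of the years' digits = 9+8+7+6+5+4+3+2+1 = 45.
Year 1: $111,600 × 9/45 = $22,320. Book value $122,880.
Year 2: $111,600 × 8/45 = $19,840. Book value $103,040.
Year 3: $111,600 × 7/45 = $17,360. Book value $85,680.
Year 4: $111,600 × 6/45 = $14,880. Book value $70,800.
Year 5: $111,600 × 5/45 = $12,400. Book value $58,400.

$12,400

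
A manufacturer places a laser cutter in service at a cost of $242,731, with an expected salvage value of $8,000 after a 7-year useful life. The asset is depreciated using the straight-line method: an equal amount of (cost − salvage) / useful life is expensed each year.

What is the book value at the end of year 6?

$41,533

Depreciable base = $242,731 − $8,000 = $234,731.
Annual expense = $234,731 / 7 = $33,533.
End of year 1: book value $209,198.
End of year 2: book value $175,665.
End of year 3: book value $142,132.
End of year 4: book value $108,599.
End of year 5: book value $75,066.
End of year 6: book value $41,533.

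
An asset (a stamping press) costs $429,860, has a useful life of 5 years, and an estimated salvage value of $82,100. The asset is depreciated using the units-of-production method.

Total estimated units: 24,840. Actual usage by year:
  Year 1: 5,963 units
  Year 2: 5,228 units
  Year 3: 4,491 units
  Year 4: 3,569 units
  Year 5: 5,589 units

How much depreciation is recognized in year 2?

Depreciable base = $429,860 − $82,100 = $347,760.
Rate = $347,760 / 24,840 units = $14 per unit.
Year 1: 5,963 × $14 = $83,482. Book value $346,378.
Year 2: 5,228 × $14 = $73,192. Book value $273,186.

$73,192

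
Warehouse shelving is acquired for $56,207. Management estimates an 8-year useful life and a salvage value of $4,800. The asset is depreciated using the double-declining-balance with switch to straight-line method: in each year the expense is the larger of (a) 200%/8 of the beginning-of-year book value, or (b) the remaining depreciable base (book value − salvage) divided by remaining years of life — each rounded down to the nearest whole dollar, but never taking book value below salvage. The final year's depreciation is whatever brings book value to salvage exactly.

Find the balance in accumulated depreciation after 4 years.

Depreciable base = $56,207 − $4,800 = $51,407.
Year 1: DB = ⌊$56,207 × 200%/8⌋ = $14,051; SL = ⌊$51,407/8⌋ = $6,425 → take DB $14,051. Book value $42,156.
Year 2: DB = ⌊$42,156 × 200%/8⌋ = $10,539; SL = ⌊$37,356/7⌋ = $5,336 → take DB $10,539. Book value $31,617.
Year 3: DB = ⌊$31,617 × 200%/8⌋ = $7,904; SL = ⌊$26,817/6⌋ = $4,469 → take DB $7,904. Book value $23,713.
Year 4: DB = ⌊$23,713 × 200%/8⌋ = $5,928; SL = ⌊$18,913/5⌋ = $3,782 → take DB $5,928. Book value $17,785.
Accumulated through year 4 = $56,207 − $17,785 = $38,422.

$38,422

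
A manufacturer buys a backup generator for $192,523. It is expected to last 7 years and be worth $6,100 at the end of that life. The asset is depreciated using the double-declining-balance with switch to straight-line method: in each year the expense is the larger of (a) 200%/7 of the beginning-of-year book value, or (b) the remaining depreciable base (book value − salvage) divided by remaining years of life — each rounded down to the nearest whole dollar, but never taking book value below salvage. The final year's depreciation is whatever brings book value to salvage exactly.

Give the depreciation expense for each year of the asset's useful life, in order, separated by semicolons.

Depreciable base = $192,523 − $6,100 = $186,423.
Year 1: DB = ⌊$192,523 × 200%/7⌋ = $55,006; SL = ⌊$186,423/7⌋ = $26,631 → take DB $55,006. Book value $137,517.
Year 2: DB = ⌊$137,517 × 200%/7⌋ = $39,290; SL = ⌊$131,417/6⌋ = $21,902 → take DB $39,290. Book value $98,227.
Year 3: DB = ⌊$98,227 × 200%/7⌋ = $28,064; SL = ⌊$92,127/5⌋ = $18,425 → take DB $28,064. Book value $70,163.
Year 4: DB = ⌊$70,163 × 200%/7⌋ = $20,046; SL = ⌊$64,063/4⌋ = $16,015 → take DB $20,046. Book value $50,117.
Year 5: DB = ⌊$50,117 × 200%/7⌋ = $14,319; SL = ⌊$44,017/3⌋ = $14,672 → take SL $14,672. Book value $35,445.
Year 6: DB = ⌊$35,445 × 200%/7⌋ = $10,127; SL = ⌊$29,345/2⌋ = $14,672 → take SL $14,672. Book value $20,773.
Year 7 (final): $20,773 − $6,100 = $14,673. Book value $6,100.

$55,006; $39,290; $28,064; $20,046; $14,672; $14,672; $14,673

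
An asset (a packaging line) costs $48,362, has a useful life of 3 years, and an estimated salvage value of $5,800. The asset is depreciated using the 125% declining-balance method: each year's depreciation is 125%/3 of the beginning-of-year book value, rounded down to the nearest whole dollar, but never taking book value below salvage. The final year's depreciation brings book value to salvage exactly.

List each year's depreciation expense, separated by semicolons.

Depreciable base = $48,362 − $5,800 = $42,562.
Year 1: ⌊$48,362 × 125%/3⌋ = $20,150. Book value $28,212.
Year 2: ⌊$28,212 × 125%/3⌋ = $11,755. Book value $16,457.
Year 3 (final): $16,457 − $5,800 = $10,657. Book value $5,800.

$20,150; $11,755; $10,657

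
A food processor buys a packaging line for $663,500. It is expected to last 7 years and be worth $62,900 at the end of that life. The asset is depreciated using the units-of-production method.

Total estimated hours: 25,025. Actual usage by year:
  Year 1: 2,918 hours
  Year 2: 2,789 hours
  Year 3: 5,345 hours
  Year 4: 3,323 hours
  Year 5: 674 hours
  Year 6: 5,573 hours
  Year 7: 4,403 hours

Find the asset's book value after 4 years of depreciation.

Depreciable base = $663,500 − $62,900 = $600,600.
Rate = $600,600 / 25,025 hours = $24 per hour.
Year 1: 2,918 × $24 = $70,032. Book value $593,468.
Year 2: 2,789 × $24 = $66,936. Book value $526,532.
Year 3: 5,345 × $24 = $128,280. Book value $398,252.
Year 4: 3,323 × $24 = $79,752. Book value $318,500.

$318,500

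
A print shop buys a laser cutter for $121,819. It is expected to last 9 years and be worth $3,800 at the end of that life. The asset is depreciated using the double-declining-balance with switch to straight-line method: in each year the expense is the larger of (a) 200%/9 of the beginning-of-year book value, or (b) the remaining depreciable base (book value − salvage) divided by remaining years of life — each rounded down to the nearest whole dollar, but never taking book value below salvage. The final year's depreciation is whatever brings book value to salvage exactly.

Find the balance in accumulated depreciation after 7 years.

$102,581

Depreciable base = $121,819 − $3,800 = $118,019.
Year 1: DB = ⌊$121,819 × 200%/9⌋ = $27,070; SL = ⌊$118,019/9⌋ = $13,113 → take DB $27,070. Book value $94,749.
Year 2: DB = ⌊$94,749 × 200%/9⌋ = $21,055; SL = ⌊$90,949/8⌋ = $11,368 → take DB $21,055. Book value $73,694.
Year 3: DB = ⌊$73,694 × 200%/9⌋ = $16,376; SL = ⌊$69,894/7⌋ = $9,984 → take DB $16,376. Book value $57,318.
Year 4: DB = ⌊$57,318 × 200%/9⌋ = $12,737; SL = ⌊$53,518/6⌋ = $8,919 → take DB $12,737. Book value $44,581.
Year 5: DB = ⌊$44,581 × 200%/9⌋ = $9,906; SL = ⌊$40,781/5⌋ = $8,156 → take DB $9,906. Book value $34,675.
Year 6: DB = ⌊$34,675 × 200%/9⌋ = $7,705; SL = ⌊$30,875/4⌋ = $7,718 → take SL $7,718. Book value $26,957.
Year 7: DB = ⌊$26,957 × 200%/9⌋ = $5,990; SL = ⌊$23,157/3⌋ = $7,719 → take SL $7,719. Book value $19,238.
Accumulated through year 7 = $121,819 − $19,238 = $102,581.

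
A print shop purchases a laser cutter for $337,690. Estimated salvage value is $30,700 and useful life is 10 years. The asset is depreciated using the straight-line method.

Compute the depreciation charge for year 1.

Depreciable base = $337,690 − $30,700 = $306,990.
Annual expense = $306,990 / 10 = $30,699.

$30,699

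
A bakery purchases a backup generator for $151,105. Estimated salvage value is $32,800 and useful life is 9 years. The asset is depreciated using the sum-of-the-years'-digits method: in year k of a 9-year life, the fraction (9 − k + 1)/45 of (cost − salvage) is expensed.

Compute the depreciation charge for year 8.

Depreciable base = $151,105 − $32,800 = $118,305.
Sum of the years' digits = 9+8+7+6+5+4+3+2+1 = 45.
Year 1: $118,305 × 9/45 = $23,661. Book value $127,444.
Year 2: $118,305 × 8/45 = $21,032. Book value $106,412.
Year 3: $118,305 × 7/45 = $18,403. Book value $88,009.
Year 4: $118,305 × 6/45 = $15,774. Book value $72,235.
Year 5: $118,305 × 5/45 = $13,145. Book value $59,090.
Year 6: $118,305 × 4/45 = $10,516. Book value $48,574.
Year 7: $118,305 × 3/45 = $7,887. Book value $40,687.
Year 8: $118,305 × 2/45 = $5,258. Book value $35,429.

$5,258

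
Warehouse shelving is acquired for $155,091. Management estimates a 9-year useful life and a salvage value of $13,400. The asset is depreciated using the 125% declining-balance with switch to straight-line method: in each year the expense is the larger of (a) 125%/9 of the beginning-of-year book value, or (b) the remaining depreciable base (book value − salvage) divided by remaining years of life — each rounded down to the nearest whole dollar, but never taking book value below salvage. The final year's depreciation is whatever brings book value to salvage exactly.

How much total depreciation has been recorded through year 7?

$113,147

Depreciable base = $155,091 − $13,400 = $141,691.
Year 1: DB = ⌊$155,091 × 125%/9⌋ = $21,540; SL = ⌊$141,691/9⌋ = $15,743 → take DB $21,540. Book value $133,551.
Year 2: DB = ⌊$133,551 × 125%/9⌋ = $18,548; SL = ⌊$120,151/8⌋ = $15,018 → take DB $18,548. Book value $115,003.
Year 3: DB = ⌊$115,003 × 125%/9⌋ = $15,972; SL = ⌊$101,603/7⌋ = $14,514 → take DB $15,972. Book value $99,031.
Year 4: DB = ⌊$99,031 × 125%/9⌋ = $13,754; SL = ⌊$85,631/6⌋ = $14,271 → take SL $14,271. Book value $84,760.
Year 5: DB = ⌊$84,760 × 125%/9⌋ = $11,772; SL = ⌊$71,360/5⌋ = $14,272 → take SL $14,272. Book value $70,488.
Year 6: DB = ⌊$70,488 × 125%/9⌋ = $9,790; SL = ⌊$57,088/4⌋ = $14,272 → take SL $14,272. Book value $56,216.
Year 7: DB = ⌊$56,216 × 125%/9⌋ = $7,807; SL = ⌊$42,816/3⌋ = $14,272 → take SL $14,272. Book value $41,944.
Accumulated through year 7 = $155,091 − $41,944 = $113,147.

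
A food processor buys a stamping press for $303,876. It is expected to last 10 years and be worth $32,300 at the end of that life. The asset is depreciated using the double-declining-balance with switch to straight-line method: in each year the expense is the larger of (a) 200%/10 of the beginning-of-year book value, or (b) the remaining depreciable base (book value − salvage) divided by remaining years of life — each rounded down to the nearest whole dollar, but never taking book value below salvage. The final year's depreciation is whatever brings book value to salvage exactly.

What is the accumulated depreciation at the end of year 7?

$240,148

Depreciable base = $303,876 − $32,300 = $271,576.
Year 1: DB = ⌊$303,876 × 200%/10⌋ = $60,775; SL = ⌊$271,576/10⌋ = $27,157 → take DB $60,775. Book value $243,101.
Year 2: DB = ⌊$243,101 × 200%/10⌋ = $48,620; SL = ⌊$210,801/9⌋ = $23,422 → take DB $48,620. Book value $194,481.
Year 3: DB = ⌊$194,481 × 200%/10⌋ = $38,896; SL = ⌊$162,181/8⌋ = $20,272 → take DB $38,896. Book value $155,585.
Year 4: DB = ⌊$155,585 × 200%/10⌋ = $31,117; SL = ⌊$123,285/7⌋ = $17,612 → take DB $31,117. Book value $124,468.
Year 5: DB = ⌊$124,468 × 200%/10⌋ = $24,893; SL = ⌊$92,168/6⌋ = $15,361 → take DB $24,893. Book value $99,575.
Year 6: DB = ⌊$99,575 × 200%/10⌋ = $19,915; SL = ⌊$67,275/5⌋ = $13,455 → take DB $19,915. Book value $79,660.
Year 7: DB = ⌊$79,660 × 200%/10⌋ = $15,932; SL = ⌊$47,360/4⌋ = $11,840 → take DB $15,932. Book value $63,728.
Accumulated through year 7 = $303,876 − $63,728 = $240,148.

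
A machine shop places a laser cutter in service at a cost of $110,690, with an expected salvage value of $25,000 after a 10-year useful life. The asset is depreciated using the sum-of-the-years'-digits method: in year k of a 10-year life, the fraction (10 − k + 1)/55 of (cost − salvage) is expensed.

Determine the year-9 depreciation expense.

$3,116

Depreciable base = $110,690 − $25,000 = $85,690.
Sum of the years' digits = 10+9+8+7+6+5+4+3+2+1 = 55.
Year 1: $85,690 × 10/55 = $15,580. Book value $95,110.
Year 2: $85,690 × 9/55 = $14,022. Book value $81,088.
Year 3: $85,690 × 8/55 = $12,464. Book value $68,624.
Year 4: $85,690 × 7/55 = $10,906. Book value $57,718.
Year 5: $85,690 × 6/55 = $9,348. Book value $48,370.
Year 6: $85,690 × 5/55 = $7,790. Book value $40,580.
Year 7: $85,690 × 4/55 = $6,232. Book value $34,348.
Year 8: $85,690 × 3/55 = $4,674. Book value $29,674.
Year 9: $85,690 × 2/55 = $3,116. Book value $26,558.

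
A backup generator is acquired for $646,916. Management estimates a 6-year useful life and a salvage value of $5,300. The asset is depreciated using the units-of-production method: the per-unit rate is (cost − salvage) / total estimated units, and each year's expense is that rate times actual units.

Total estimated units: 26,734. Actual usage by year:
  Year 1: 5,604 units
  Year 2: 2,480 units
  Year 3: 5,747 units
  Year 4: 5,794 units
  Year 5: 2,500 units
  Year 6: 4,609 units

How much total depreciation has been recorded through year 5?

Depreciable base = $646,916 − $5,300 = $641,616.
Rate = $641,616 / 26,734 units = $24 per unit.
Year 1: 5,604 × $24 = $134,496. Book value $512,420.
Year 2: 2,480 × $24 = $59,520. Book value $452,900.
Year 3: 5,747 × $24 = $137,928. Book value $314,972.
Year 4: 5,794 × $24 = $139,056. Book value $175,916.
Year 5: 2,500 × $24 = $60,000. Book value $115,916.
Accumulated through year 5 = $646,916 − $115,916 = $531,000.

$531,000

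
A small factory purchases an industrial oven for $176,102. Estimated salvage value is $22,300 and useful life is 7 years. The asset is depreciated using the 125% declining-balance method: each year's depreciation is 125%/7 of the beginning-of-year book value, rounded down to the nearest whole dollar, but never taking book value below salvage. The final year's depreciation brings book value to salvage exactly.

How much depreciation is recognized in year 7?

Depreciable base = $176,102 − $22,300 = $153,802.
Year 1: ⌊$176,102 × 125%/7⌋ = $31,446. Book value $144,656.
Year 2: ⌊$144,656 × 125%/7⌋ = $25,831. Book value $118,825.
Year 3: ⌊$118,825 × 125%/7⌋ = $21,218. Book value $97,607.
Year 4: ⌊$97,607 × 125%/7⌋ = $17,429. Book value $80,178.
Year 5: ⌊$80,178 × 125%/7⌋ = $14,317. Book value $65,861.
Year 6: ⌊$65,861 × 125%/7⌋ = $11,760. Book value $54,101.
Year 7 (final): $54,101 − $22,300 = $31,801. Book value $22,300.

$31,801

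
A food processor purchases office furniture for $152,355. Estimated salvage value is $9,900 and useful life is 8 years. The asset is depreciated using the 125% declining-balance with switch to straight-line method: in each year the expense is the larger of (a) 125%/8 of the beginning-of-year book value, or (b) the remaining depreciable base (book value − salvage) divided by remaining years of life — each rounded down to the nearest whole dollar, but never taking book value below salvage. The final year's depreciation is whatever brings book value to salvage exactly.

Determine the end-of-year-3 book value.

$91,518

Depreciable base = $152,355 − $9,900 = $142,455.
Year 1: DB = ⌊$152,355 × 125%/8⌋ = $23,805; SL = ⌊$142,455/8⌋ = $17,806 → take DB $23,805. Book value $128,550.
Year 2: DB = ⌊$128,550 × 125%/8⌋ = $20,085; SL = ⌊$118,650/7⌋ = $16,950 → take DB $20,085. Book value $108,465.
Year 3: DB = ⌊$108,465 × 125%/8⌋ = $16,947; SL = ⌊$98,565/6⌋ = $16,427 → take DB $16,947. Book value $91,518.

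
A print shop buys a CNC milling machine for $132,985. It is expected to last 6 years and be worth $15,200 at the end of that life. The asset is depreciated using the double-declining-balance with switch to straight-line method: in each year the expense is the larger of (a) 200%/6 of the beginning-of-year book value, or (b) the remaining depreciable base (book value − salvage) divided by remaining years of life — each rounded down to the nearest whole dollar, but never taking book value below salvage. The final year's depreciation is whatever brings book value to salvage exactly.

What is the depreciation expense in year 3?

Depreciable base = $132,985 − $15,200 = $117,785.
Year 1: DB = ⌊$132,985 × 200%/6⌋ = $44,328; SL = ⌊$117,785/6⌋ = $19,630 → take DB $44,328. Book value $88,657.
Year 2: DB = ⌊$88,657 × 200%/6⌋ = $29,552; SL = ⌊$73,457/5⌋ = $14,691 → take DB $29,552. Book value $59,105.
Year 3: DB = ⌊$59,105 × 200%/6⌋ = $19,701; SL = ⌊$43,905/4⌋ = $10,976 → take DB $19,701. Book value $39,404.

$19,701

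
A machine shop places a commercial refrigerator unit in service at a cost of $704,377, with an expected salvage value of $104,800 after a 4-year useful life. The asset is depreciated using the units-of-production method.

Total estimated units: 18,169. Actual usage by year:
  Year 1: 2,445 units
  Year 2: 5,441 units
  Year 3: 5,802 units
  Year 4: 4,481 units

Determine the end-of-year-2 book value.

Depreciable base = $704,377 − $104,800 = $599,577.
Rate = $599,577 / 18,169 units = $33 per unit.
Year 1: 2,445 × $33 = $80,685. Book value $623,692.
Year 2: 5,441 × $33 = $179,553. Book value $444,139.

$444,139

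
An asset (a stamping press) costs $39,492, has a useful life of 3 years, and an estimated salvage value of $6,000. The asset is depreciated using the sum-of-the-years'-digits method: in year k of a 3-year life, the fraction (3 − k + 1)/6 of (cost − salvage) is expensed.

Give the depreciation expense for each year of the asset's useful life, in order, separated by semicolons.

Depreciable base = $39,492 − $6,000 = $33,492.
Sum of the years' digits = 3+2+1 = 6.
Year 1: $33,492 × 3/6 = $16,746. Book value $22,746.
Year 2: $33,492 × 2/6 = $11,164. Book value $11,582.
Year 3: $33,492 × 1/6 = $5,582. Book value $6,000.

$16,746; $11,164; $5,582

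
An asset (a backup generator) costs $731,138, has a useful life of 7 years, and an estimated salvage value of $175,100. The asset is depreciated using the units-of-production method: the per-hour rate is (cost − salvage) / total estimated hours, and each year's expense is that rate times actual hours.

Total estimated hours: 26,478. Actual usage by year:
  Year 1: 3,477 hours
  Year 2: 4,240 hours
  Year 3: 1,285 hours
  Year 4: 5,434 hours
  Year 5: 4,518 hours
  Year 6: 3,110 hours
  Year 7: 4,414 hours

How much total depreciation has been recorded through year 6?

$463,344

Depreciable base = $731,138 − $175,100 = $556,038.
Rate = $556,038 / 26,478 hours = $21 per hour.
Year 1: 3,477 × $21 = $73,017. Book value $658,121.
Year 2: 4,240 × $21 = $89,040. Book value $569,081.
Year 3: 1,285 × $21 = $26,985. Book value $542,096.
Year 4: 5,434 × $21 = $114,114. Book value $427,982.
Year 5: 4,518 × $21 = $94,878. Book value $333,104.
Year 6: 3,110 × $21 = $65,310. Book value $267,794.
Accumulated through year 6 = $731,138 − $267,794 = $463,344.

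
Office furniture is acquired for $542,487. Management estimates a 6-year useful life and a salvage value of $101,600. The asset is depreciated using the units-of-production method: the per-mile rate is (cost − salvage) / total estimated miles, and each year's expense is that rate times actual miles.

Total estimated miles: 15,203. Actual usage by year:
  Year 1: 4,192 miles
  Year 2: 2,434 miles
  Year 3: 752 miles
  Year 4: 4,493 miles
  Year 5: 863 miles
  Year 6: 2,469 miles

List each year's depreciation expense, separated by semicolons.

Depreciable base = $542,487 − $101,600 = $440,887.
Rate = $440,887 / 15,203 miles = $29 per mile.
Year 1: 4,192 × $29 = $121,568. Book value $420,919.
Year 2: 2,434 × $29 = $70,586. Book value $350,333.
Year 3: 752 × $29 = $21,808. Book value $328,525.
Year 4: 4,493 × $29 = $130,297. Book value $198,228.
Year 5: 863 × $29 = $25,027. Book value $173,201.
Year 6: 2,469 × $29 = $71,601. Book value $101,600.

$121,568; $70,586; $21,808; $130,297; $25,027; $71,601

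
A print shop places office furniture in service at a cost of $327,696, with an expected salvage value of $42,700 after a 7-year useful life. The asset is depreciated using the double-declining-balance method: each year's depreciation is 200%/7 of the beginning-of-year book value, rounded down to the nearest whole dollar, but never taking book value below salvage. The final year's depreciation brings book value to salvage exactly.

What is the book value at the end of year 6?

Depreciable base = $327,696 − $42,700 = $284,996.
Year 1: ⌊$327,696 × 200%/7⌋ = $93,627. Book value $234,069.
Year 2: ⌊$234,069 × 200%/7⌋ = $66,876. Book value $167,193.
Year 3: ⌊$167,193 × 200%/7⌋ = $47,769. Book value $119,424.
Year 4: ⌊$119,424 × 200%/7⌋ = $34,121. Book value $85,303.
Year 5: ⌊$85,303 × 200%/7⌋ = $24,372. Book value $60,931.
Year 6: ⌊$60,931 × 200%/7⌋ = $17,408. Book value $43,523.

$43,523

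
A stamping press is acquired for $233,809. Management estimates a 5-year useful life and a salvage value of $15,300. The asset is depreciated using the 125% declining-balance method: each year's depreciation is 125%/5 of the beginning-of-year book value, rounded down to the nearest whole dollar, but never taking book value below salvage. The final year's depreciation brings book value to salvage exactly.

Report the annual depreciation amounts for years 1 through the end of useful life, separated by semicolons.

$58,452; $43,839; $32,879; $24,659; $58,680

Depreciable base = $233,809 − $15,300 = $218,509.
Year 1: ⌊$233,809 × 125%/5⌋ = $58,452. Book value $175,357.
Year 2: ⌊$175,357 × 125%/5⌋ = $43,839. Book value $131,518.
Year 3: ⌊$131,518 × 125%/5⌋ = $32,879. Book value $98,639.
Year 4: ⌊$98,639 × 125%/5⌋ = $24,659. Book value $73,980.
Year 5 (final): $73,980 − $15,300 = $58,680. Book value $15,300.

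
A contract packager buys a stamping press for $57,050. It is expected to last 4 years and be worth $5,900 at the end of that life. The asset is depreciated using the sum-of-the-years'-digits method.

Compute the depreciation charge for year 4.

Depreciable base = $57,050 − $5,900 = $51,150.
Sum of the years' digits = 4+3+2+1 = 10.
Year 1: $51,150 × 4/10 = $20,460. Book value $36,590.
Year 2: $51,150 × 3/10 = $15,345. Book value $21,245.
Year 3: $51,150 × 2/10 = $10,230. Book value $11,015.
Year 4: $51,150 × 1/10 = $5,115. Book value $5,900.

$5,115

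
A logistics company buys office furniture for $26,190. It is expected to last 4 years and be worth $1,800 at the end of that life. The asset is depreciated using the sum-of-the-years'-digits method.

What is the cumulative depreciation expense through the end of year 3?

Depreciable base = $26,190 − $1,800 = $24,390.
Sum of the years' digits = 4+3+2+1 = 10.
Year 1: $24,390 × 4/10 = $9,756. Book value $16,434.
Year 2: $24,390 × 3/10 = $7,317. Book value $9,117.
Year 3: $24,390 × 2/10 = $4,878. Book value $4,239.
Accumulated through year 3 = $26,190 − $4,239 = $21,951.

$21,951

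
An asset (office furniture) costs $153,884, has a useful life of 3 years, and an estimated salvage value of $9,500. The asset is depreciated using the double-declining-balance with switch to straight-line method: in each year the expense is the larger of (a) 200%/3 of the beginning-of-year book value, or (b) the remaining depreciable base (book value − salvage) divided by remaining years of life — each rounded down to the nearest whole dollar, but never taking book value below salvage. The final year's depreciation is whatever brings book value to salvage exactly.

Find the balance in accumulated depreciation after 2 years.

Depreciable base = $153,884 − $9,500 = $144,384.
Year 1: DB = ⌊$153,884 × 200%/3⌋ = $102,589; SL = ⌊$144,384/3⌋ = $48,128 → take DB $102,589. Book value $51,295.
Year 2: DB = ⌊$51,295 × 200%/3⌋ = $34,196; SL = ⌊$41,795/2⌋ = $20,897 → take DB $34,196. Book value $17,099.
Accumulated through year 2 = $153,884 − $17,099 = $136,785.

$136,785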